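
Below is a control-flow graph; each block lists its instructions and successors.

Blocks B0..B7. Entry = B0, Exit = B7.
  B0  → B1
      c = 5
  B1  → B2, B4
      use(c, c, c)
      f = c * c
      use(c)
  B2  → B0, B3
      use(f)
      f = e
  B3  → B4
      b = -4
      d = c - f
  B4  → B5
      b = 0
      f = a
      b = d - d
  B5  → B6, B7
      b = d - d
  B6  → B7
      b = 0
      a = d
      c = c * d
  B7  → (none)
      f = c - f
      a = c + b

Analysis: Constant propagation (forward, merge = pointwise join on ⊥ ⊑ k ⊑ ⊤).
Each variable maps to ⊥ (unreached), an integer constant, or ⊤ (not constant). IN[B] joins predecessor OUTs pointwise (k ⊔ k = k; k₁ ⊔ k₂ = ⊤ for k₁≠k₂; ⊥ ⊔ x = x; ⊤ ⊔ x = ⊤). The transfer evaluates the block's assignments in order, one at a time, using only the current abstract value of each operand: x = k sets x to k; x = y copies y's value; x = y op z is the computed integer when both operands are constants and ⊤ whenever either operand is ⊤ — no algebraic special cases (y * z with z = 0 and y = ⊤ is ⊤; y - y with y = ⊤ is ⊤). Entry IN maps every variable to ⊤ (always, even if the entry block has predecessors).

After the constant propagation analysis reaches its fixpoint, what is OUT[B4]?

Answer: {a: ⊤, b: ⊤, c: 5, d: ⊤, e: ⊤, f: ⊤}

Trace:
Converged values:
  B0:  IN=(all ⊤)  OUT={c:5; rest ⊤}
  B1:  IN={c:5; rest ⊤}  OUT={c:5, f:25; rest ⊤}
  B2:  IN={c:5, f:25; rest ⊤}  OUT={c:5; rest ⊤}
  B3:  IN={c:5; rest ⊤}  OUT={b:-4, c:5; rest ⊤}
  B4:  IN={c:5; rest ⊤}  OUT={c:5; rest ⊤}
  B5:  IN={c:5; rest ⊤}  OUT={c:5; rest ⊤}
  B6:  IN={c:5; rest ⊤}  OUT={b:0; rest ⊤}
  B7:  IN=(all ⊤)  OUT=(all ⊤)

Merge at B4: IN[B4] = OUT[B1] ⊔ OUT[B3] = {a: ⊤, b: ⊤, c: 5, d: ⊤, e: ⊤, f: ⊤}
Applying B4's transfer function to that IN value gives OUT[B4] (row B4 above).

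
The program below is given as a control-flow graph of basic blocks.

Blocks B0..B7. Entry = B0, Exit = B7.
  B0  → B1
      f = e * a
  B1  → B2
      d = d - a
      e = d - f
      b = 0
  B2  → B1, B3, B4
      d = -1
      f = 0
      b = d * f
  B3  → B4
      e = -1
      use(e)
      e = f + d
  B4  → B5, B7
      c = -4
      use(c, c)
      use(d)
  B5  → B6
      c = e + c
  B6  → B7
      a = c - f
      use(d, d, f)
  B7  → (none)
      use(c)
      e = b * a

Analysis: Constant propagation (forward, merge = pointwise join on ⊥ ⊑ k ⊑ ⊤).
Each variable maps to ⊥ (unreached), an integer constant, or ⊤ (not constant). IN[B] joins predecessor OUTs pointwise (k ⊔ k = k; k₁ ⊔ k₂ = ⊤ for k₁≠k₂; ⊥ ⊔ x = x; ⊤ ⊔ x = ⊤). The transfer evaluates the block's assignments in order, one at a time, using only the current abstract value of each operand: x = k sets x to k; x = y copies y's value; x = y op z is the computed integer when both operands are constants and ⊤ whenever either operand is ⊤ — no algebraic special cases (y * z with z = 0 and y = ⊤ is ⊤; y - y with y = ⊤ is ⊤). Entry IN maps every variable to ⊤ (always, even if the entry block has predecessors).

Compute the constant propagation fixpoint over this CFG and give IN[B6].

Answer: {a: ⊤, b: 0, c: ⊤, d: -1, e: ⊤, f: 0}

Derivation:
Fixpoint table:
  B0:   IN=(all ⊤)   OUT=(all ⊤)
  B1:   IN=(all ⊤)   OUT={b:0; rest ⊤}
  B2:   IN={b:0; rest ⊤}   OUT={b:0, d:-1, f:0; rest ⊤}
  B3:   IN={b:0, d:-1, f:0; rest ⊤}   OUT={b:0, d:-1, e:-1, f:0; rest ⊤}
  B4:   IN={b:0, d:-1, f:0; rest ⊤}   OUT={b:0, c:-4, d:-1, f:0; rest ⊤}
  B5:   IN={b:0, c:-4, d:-1, f:0; rest ⊤}   OUT={b:0, d:-1, f:0; rest ⊤}
  B6:   IN={b:0, d:-1, f:0; rest ⊤}   OUT={b:0, d:-1, f:0; rest ⊤}
  B7:   IN={b:0, d:-1, f:0; rest ⊤}   OUT={b:0, d:-1, f:0; rest ⊤}

Merge at B6: IN[B6] = OUT[B5] = {a: ⊤, b: 0, c: ⊤, d: -1, e: ⊤, f: 0}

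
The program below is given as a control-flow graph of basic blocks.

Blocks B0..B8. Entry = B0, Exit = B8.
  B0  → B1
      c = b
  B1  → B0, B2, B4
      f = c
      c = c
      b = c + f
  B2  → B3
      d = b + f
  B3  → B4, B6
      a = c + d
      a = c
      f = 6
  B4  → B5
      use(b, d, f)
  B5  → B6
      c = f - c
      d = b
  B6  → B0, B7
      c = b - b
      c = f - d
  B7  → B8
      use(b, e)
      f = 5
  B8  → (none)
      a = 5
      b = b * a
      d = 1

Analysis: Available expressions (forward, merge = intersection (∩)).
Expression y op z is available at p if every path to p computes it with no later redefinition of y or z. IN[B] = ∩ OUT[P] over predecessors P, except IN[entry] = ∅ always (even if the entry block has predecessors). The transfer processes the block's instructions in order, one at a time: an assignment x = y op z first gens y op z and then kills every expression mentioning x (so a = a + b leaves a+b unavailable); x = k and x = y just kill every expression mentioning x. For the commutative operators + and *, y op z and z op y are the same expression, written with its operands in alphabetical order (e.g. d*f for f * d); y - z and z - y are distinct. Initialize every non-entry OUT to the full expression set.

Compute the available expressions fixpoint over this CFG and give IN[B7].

Answer: {b-b, f-d}

Derivation:
Fixpoint table:
  B0:   IN={}   OUT={}
  B1:   IN={}   OUT={c+f}
  B2:   IN={c+f}   OUT={b+f, c+f}
  B3:   IN={b+f, c+f}   OUT={c+d}
  B4:   IN={}   OUT={}
  B5:   IN={}   OUT={}
  B6:   IN={}   OUT={b-b, f-d}
  B7:   IN={b-b, f-d}   OUT={b-b}
  B8:   IN={b-b}   OUT={}

Merge at B7: IN[B7] = OUT[B6] = {b-b, f-d}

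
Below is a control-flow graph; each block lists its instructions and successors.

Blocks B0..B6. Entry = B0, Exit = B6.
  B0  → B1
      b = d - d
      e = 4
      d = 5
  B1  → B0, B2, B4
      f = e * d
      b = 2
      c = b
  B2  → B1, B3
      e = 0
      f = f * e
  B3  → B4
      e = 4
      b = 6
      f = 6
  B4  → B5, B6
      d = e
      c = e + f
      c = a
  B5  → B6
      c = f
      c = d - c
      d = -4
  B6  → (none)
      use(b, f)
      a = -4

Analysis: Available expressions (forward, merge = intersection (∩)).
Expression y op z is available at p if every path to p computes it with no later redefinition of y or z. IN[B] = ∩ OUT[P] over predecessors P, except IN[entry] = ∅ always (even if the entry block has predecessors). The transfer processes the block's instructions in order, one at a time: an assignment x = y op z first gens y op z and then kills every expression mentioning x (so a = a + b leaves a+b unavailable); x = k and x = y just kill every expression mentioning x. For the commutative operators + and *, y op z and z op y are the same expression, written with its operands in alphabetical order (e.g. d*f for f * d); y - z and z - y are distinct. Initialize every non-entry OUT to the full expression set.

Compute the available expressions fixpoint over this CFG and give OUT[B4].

Fixpoint table:
  B0: | IN={} | OUT={}
  B1: | IN={} | OUT={d*e}
  B2: | IN={d*e} | OUT={}
  B3: | IN={} | OUT={}
  B4: | IN={} | OUT={e+f}
  B5: | IN={e+f} | OUT={e+f}
  B6: | IN={e+f} | OUT={e+f}

Merge at B4: IN[B4] = OUT[B1] ∩ OUT[B3] = {}
Applying B4's transfer function to that IN value gives OUT[B4] (row B4 above).

Answer: {e+f}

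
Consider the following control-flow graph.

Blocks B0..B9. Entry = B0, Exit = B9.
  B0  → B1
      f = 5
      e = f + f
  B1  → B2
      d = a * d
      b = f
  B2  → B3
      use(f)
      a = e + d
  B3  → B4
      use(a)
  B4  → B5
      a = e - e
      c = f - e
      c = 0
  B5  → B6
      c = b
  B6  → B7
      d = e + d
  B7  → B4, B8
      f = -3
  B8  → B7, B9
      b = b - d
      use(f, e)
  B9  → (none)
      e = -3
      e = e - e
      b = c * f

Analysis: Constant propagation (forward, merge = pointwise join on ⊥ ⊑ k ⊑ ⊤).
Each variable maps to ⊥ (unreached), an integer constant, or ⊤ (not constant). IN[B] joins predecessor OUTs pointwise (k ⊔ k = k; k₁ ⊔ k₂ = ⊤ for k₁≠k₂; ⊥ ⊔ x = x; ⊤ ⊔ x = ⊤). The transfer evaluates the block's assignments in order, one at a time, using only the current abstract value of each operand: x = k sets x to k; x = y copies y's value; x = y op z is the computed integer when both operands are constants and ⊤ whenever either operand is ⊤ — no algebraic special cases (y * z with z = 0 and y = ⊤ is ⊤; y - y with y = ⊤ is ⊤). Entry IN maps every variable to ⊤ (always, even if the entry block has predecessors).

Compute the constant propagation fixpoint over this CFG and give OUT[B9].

Answer: {a: 0, b: ⊤, c: ⊤, d: ⊤, e: 0, f: -3}

Trace:
Fixpoint table:
  B0:  IN=(all ⊤)  OUT={e:10, f:5; rest ⊤}
  B1:  IN={e:10, f:5; rest ⊤}  OUT={b:5, e:10, f:5; rest ⊤}
  B2:  IN={b:5, e:10, f:5; rest ⊤}  OUT={b:5, e:10, f:5; rest ⊤}
  B3:  IN={b:5, e:10, f:5; rest ⊤}  OUT={b:5, e:10, f:5; rest ⊤}
  B4:  IN={e:10; rest ⊤}  OUT={a:0, c:0, e:10; rest ⊤}
  B5:  IN={a:0, c:0, e:10; rest ⊤}  OUT={a:0, e:10; rest ⊤}
  B6:  IN={a:0, e:10; rest ⊤}  OUT={a:0, e:10; rest ⊤}
  B7:  IN={a:0, e:10; rest ⊤}  OUT={a:0, e:10, f:-3; rest ⊤}
  B8:  IN={a:0, e:10, f:-3; rest ⊤}  OUT={a:0, e:10, f:-3; rest ⊤}
  B9:  IN={a:0, e:10, f:-3; rest ⊤}  OUT={a:0, e:0, f:-3; rest ⊤}

Merge at B9: IN[B9] = OUT[B8] = {a: 0, b: ⊤, c: ⊤, d: ⊤, e: 10, f: -3}
Applying B9's transfer function to that IN value gives OUT[B9] (row B9 above).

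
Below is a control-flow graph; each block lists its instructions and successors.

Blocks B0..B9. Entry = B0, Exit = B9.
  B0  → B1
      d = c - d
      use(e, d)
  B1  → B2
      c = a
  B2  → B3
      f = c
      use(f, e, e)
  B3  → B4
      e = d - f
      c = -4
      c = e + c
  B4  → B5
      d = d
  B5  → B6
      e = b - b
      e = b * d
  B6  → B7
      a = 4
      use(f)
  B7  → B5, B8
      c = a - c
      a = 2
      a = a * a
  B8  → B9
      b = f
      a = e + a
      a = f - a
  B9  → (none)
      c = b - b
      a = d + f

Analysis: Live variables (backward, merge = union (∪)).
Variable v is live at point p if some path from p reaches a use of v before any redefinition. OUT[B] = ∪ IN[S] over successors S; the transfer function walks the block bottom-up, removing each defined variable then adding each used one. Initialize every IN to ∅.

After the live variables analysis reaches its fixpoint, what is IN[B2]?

Answer: {b, c, d, e}

Trace:
Fixpoint table:
  B0:   IN={a, b, c, d, e}   OUT={a, b, d, e}
  B1:   IN={a, b, d, e}   OUT={b, c, d, e}
  B2:   IN={b, c, d, e}   OUT={b, d, f}
  B3:   IN={b, d, f}   OUT={b, c, d, f}
  B4:   IN={b, c, d, f}   OUT={b, c, d, f}
  B5:   IN={b, c, d, f}   OUT={b, c, d, e, f}
  B6:   IN={b, c, d, e, f}   OUT={a, b, c, d, e, f}
  B7:   IN={a, b, c, d, e, f}   OUT={a, b, c, d, e, f}
  B8:   IN={a, d, e, f}   OUT={b, d, f}
  B9:   IN={b, d, f}   OUT={}

Merge at B2: OUT[B2] = IN[B3] = {b, d, f}
Applying B2's transfer function to that OUT value gives IN[B2] (row B2 above).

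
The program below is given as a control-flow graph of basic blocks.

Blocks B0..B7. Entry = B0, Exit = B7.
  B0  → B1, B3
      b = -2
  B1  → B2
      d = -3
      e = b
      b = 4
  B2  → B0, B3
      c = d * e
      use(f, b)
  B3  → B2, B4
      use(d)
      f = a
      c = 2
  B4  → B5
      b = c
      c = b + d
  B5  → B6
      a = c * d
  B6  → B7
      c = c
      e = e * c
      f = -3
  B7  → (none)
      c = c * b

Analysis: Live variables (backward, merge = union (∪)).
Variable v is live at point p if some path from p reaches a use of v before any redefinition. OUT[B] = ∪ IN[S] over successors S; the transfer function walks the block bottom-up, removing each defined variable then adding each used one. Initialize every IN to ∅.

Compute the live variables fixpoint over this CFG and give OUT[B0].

Answer: {a, b, d, e, f}

Working:
Per-block solution:
  B0:   IN={a, d, e, f}   OUT={a, b, d, e, f}
  B1:   IN={a, b, f}   OUT={a, b, d, e, f}
  B2:   IN={a, b, d, e, f}   OUT={a, b, d, e, f}
  B3:   IN={a, b, d, e}   OUT={a, b, c, d, e, f}
  B4:   IN={c, d, e}   OUT={b, c, d, e}
  B5:   IN={b, c, d, e}   OUT={b, c, e}
  B6:   IN={b, c, e}   OUT={b, c}
  B7:   IN={b, c}   OUT={}

Merge at B0: OUT[B0] = IN[B1] ⊔ IN[B3] = {a, b, d, e, f}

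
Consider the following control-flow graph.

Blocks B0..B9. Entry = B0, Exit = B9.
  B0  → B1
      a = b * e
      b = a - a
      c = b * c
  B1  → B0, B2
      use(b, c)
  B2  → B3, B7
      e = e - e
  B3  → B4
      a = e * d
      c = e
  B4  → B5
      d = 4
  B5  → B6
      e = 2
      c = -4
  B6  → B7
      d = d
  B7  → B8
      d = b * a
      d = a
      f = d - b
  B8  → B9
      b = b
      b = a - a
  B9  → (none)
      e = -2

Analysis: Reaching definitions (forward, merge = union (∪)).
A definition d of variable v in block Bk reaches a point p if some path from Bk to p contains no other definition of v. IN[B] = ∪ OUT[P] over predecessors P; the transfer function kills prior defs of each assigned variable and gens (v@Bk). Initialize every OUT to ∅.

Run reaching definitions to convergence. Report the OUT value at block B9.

Answer: {a@B0, a@B3, b@B8, c@B0, c@B5, d@B7, e@B9, f@B7}

Working:
Per-block solution:
  B0:   IN={a@B0, b@B0, c@B0}   OUT={a@B0, b@B0, c@B0}
  B1:   IN={a@B0, b@B0, c@B0}   OUT={a@B0, b@B0, c@B0}
  B2:   IN={a@B0, b@B0, c@B0}   OUT={a@B0, b@B0, c@B0, e@B2}
  B3:   IN={a@B0, b@B0, c@B0, e@B2}   OUT={a@B3, b@B0, c@B3, e@B2}
  B4:   IN={a@B3, b@B0, c@B3, e@B2}   OUT={a@B3, b@B0, c@B3, d@B4, e@B2}
  B5:   IN={a@B3, b@B0, c@B3, d@B4, e@B2}   OUT={a@B3, b@B0, c@B5, d@B4, e@B5}
  B6:   IN={a@B3, b@B0, c@B5, d@B4, e@B5}   OUT={a@B3, b@B0, c@B5, d@B6, e@B5}
  B7:   IN={a@B0, a@B3, b@B0, c@B0, c@B5, d@B6, e@B2, e@B5}   OUT={a@B0, a@B3, b@B0, c@B0, c@B5, d@B7, e@B2, e@B5, f@B7}
  B8:   IN={a@B0, a@B3, b@B0, c@B0, c@B5, d@B7, e@B2, e@B5, f@B7}   OUT={a@B0, a@B3, b@B8, c@B0, c@B5, d@B7, e@B2, e@B5, f@B7}
  B9:   IN={a@B0, a@B3, b@B8, c@B0, c@B5, d@B7, e@B2, e@B5, f@B7}   OUT={a@B0, a@B3, b@B8, c@B0, c@B5, d@B7, e@B9, f@B7}

Merge at B9: IN[B9] = OUT[B8] = {a@B0, a@B3, b@B8, c@B0, c@B5, d@B7, e@B2, e@B5, f@B7}
Applying B9's transfer function to that IN value gives OUT[B9] (row B9 above).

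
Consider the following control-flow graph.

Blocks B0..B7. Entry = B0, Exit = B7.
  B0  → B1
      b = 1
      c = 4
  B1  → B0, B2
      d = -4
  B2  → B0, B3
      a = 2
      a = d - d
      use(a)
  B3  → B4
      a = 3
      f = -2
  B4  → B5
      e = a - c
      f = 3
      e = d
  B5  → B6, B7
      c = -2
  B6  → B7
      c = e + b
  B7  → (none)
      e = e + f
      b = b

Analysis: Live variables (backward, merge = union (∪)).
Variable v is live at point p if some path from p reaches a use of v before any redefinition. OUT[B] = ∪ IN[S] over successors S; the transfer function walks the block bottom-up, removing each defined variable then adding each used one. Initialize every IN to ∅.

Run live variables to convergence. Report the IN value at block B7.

Per-block solution:
  B0:   IN={}   OUT={b, c}
  B1:   IN={b, c}   OUT={b, c, d}
  B2:   IN={b, c, d}   OUT={b, c, d}
  B3:   IN={b, c, d}   OUT={a, b, c, d}
  B4:   IN={a, b, c, d}   OUT={b, e, f}
  B5:   IN={b, e, f}   OUT={b, e, f}
  B6:   IN={b, e, f}   OUT={b, e, f}
  B7:   IN={b, e, f}   OUT={}

B7 is the boundary node: OUT[B7] = {}
Applying B7's transfer function to that OUT value gives IN[B7] (row B7 above).

Answer: {b, e, f}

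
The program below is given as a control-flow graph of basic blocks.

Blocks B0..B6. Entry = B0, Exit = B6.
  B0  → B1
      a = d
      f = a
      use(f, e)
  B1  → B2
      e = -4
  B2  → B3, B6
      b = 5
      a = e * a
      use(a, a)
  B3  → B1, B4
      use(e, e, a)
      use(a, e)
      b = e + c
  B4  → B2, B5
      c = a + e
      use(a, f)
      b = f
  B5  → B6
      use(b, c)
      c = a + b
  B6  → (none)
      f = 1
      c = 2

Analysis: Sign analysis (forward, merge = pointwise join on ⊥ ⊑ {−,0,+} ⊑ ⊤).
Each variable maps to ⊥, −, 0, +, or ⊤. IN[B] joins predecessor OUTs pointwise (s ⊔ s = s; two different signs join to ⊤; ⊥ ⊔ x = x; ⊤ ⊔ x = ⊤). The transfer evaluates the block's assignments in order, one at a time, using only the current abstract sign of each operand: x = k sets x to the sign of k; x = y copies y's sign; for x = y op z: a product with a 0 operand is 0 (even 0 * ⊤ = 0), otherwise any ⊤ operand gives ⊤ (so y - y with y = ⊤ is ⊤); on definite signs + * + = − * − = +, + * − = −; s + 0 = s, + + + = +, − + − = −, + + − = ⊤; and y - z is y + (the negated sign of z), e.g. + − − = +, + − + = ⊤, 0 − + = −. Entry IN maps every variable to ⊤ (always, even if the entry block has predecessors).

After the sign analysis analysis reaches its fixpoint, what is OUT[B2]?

Answer: {a: ⊤, b: +, c: ⊤, d: ⊤, e: -, f: ⊤}

Trace:
Converged values:
  B0: | IN=(all ⊤) | OUT=(all ⊤)
  B1: | IN=(all ⊤) | OUT={e:-; rest ⊤}
  B2: | IN={e:-; rest ⊤} | OUT={b:+, e:-; rest ⊤}
  B3: | IN={b:+, e:-; rest ⊤} | OUT={e:-; rest ⊤}
  B4: | IN={e:-; rest ⊤} | OUT={e:-; rest ⊤}
  B5: | IN={e:-; rest ⊤} | OUT={e:-; rest ⊤}
  B6: | IN={e:-; rest ⊤} | OUT={c:+, e:-, f:+; rest ⊤}

Merge at B2: IN[B2] = OUT[B1] ⊔ OUT[B4] = {a: ⊤, b: ⊤, c: ⊤, d: ⊤, e: -, f: ⊤}
Applying B2's transfer function to that IN value gives OUT[B2] (row B2 above).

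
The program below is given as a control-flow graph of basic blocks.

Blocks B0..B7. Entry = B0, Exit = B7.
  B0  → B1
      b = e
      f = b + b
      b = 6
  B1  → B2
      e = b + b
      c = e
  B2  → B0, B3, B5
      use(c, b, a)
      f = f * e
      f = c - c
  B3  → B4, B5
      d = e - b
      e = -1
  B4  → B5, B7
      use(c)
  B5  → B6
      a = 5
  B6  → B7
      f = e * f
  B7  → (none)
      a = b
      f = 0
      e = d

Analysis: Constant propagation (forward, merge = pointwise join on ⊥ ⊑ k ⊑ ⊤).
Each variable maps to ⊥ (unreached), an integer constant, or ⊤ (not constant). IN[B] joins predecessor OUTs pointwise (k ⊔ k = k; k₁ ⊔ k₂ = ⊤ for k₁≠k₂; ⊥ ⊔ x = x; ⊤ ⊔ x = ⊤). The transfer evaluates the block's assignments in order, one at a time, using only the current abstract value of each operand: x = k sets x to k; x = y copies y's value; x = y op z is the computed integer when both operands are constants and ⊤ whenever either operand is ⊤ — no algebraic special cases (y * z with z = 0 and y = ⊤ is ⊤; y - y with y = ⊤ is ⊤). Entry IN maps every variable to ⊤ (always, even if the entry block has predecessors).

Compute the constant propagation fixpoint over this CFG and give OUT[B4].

Answer: {a: ⊤, b: 6, c: 12, d: 6, e: -1, f: 0}

Trace:
Converged values:
  B0:   IN=(all ⊤)   OUT={b:6; rest ⊤}
  B1:   IN={b:6; rest ⊤}   OUT={b:6, c:12, e:12; rest ⊤}
  B2:   IN={b:6, c:12, e:12; rest ⊤}   OUT={b:6, c:12, e:12, f:0; rest ⊤}
  B3:   IN={b:6, c:12, e:12, f:0; rest ⊤}   OUT={b:6, c:12, d:6, e:-1, f:0; rest ⊤}
  B4:   IN={b:6, c:12, d:6, e:-1, f:0; rest ⊤}   OUT={b:6, c:12, d:6, e:-1, f:0; rest ⊤}
  B5:   IN={b:6, c:12, f:0; rest ⊤}   OUT={a:5, b:6, c:12, f:0; rest ⊤}
  B6:   IN={a:5, b:6, c:12, f:0; rest ⊤}   OUT={a:5, b:6, c:12; rest ⊤}
  B7:   IN={b:6, c:12; rest ⊤}   OUT={a:6, b:6, c:12, f:0; rest ⊤}

Merge at B4: IN[B4] = OUT[B3] = {a: ⊤, b: 6, c: 12, d: 6, e: -1, f: 0}
Applying B4's transfer function to that IN value gives OUT[B4] (row B4 above).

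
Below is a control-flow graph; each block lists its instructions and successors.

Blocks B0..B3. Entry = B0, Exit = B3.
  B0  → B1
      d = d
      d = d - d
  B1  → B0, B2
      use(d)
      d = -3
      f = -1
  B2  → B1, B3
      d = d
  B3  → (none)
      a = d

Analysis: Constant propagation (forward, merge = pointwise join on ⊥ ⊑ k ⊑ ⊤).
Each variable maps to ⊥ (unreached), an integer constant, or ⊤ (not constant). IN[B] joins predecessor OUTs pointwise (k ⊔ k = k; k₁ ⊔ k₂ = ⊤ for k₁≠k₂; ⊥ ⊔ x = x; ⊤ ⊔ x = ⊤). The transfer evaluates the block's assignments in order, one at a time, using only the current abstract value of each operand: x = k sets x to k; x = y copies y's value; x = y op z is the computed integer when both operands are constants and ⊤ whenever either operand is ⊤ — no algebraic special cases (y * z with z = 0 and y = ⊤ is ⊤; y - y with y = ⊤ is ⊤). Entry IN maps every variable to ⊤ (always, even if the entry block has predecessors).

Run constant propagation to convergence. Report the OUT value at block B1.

Answer: {a: ⊤, b: ⊤, c: ⊤, d: -3, e: ⊤, f: -1}

Derivation:
Fixpoint table:
  B0:   IN=(all ⊤)   OUT=(all ⊤)
  B1:   IN=(all ⊤)   OUT={d:-3, f:-1; rest ⊤}
  B2:   IN={d:-3, f:-1; rest ⊤}   OUT={d:-3, f:-1; rest ⊤}
  B3:   IN={d:-3, f:-1; rest ⊤}   OUT={a:-3, d:-3, f:-1; rest ⊤}

Merge at B1: IN[B1] = OUT[B0] ⊔ OUT[B2] = {a: ⊤, b: ⊤, c: ⊤, d: ⊤, e: ⊤, f: ⊤}
Applying B1's transfer function to that IN value gives OUT[B1] (row B1 above).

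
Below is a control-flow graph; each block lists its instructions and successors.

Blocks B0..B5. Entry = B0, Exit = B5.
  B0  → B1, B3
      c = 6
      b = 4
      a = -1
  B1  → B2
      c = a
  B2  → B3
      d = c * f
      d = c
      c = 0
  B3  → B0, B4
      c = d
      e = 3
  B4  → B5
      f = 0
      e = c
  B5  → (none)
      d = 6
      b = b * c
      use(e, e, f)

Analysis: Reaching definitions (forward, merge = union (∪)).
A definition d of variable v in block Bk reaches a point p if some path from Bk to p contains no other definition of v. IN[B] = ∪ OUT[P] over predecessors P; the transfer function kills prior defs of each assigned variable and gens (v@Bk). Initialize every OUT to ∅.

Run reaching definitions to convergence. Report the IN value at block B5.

Answer: {a@B0, b@B0, c@B3, d@B2, e@B4, f@B4}

Derivation:
Per-block solution:
  B0:   IN={a@B0, b@B0, c@B3, d@B2, e@B3}   OUT={a@B0, b@B0, c@B0, d@B2, e@B3}
  B1:   IN={a@B0, b@B0, c@B0, d@B2, e@B3}   OUT={a@B0, b@B0, c@B1, d@B2, e@B3}
  B2:   IN={a@B0, b@B0, c@B1, d@B2, e@B3}   OUT={a@B0, b@B0, c@B2, d@B2, e@B3}
  B3:   IN={a@B0, b@B0, c@B0, c@B2, d@B2, e@B3}   OUT={a@B0, b@B0, c@B3, d@B2, e@B3}
  B4:   IN={a@B0, b@B0, c@B3, d@B2, e@B3}   OUT={a@B0, b@B0, c@B3, d@B2, e@B4, f@B4}
  B5:   IN={a@B0, b@B0, c@B3, d@B2, e@B4, f@B4}   OUT={a@B0, b@B5, c@B3, d@B5, e@B4, f@B4}

Merge at B5: IN[B5] = OUT[B4] = {a@B0, b@B0, c@B3, d@B2, e@B4, f@B4}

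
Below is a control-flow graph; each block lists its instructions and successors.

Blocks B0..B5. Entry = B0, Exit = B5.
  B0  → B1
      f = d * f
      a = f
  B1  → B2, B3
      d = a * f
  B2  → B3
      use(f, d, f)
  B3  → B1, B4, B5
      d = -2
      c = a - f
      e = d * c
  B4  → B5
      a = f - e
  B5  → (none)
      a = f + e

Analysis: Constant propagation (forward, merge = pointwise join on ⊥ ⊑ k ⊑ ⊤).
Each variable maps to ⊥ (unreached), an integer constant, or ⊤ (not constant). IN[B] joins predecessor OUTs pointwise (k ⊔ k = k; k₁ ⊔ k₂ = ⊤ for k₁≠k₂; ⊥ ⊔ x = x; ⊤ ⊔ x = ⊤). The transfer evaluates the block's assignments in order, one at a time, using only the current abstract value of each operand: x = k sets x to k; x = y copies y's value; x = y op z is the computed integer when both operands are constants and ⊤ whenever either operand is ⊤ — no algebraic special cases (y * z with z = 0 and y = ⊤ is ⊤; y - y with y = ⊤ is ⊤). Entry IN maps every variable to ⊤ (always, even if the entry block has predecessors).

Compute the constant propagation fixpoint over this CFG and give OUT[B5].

Converged values:
  B0:  IN=(all ⊤)  OUT=(all ⊤)
  B1:  IN=(all ⊤)  OUT=(all ⊤)
  B2:  IN=(all ⊤)  OUT=(all ⊤)
  B3:  IN=(all ⊤)  OUT={d:-2; rest ⊤}
  B4:  IN={d:-2; rest ⊤}  OUT={d:-2; rest ⊤}
  B5:  IN={d:-2; rest ⊤}  OUT={d:-2; rest ⊤}

Merge at B5: IN[B5] = OUT[B3] ⊔ OUT[B4] = {a: ⊤, b: ⊤, c: ⊤, d: -2, e: ⊤, f: ⊤}
Applying B5's transfer function to that IN value gives OUT[B5] (row B5 above).

Answer: {a: ⊤, b: ⊤, c: ⊤, d: -2, e: ⊤, f: ⊤}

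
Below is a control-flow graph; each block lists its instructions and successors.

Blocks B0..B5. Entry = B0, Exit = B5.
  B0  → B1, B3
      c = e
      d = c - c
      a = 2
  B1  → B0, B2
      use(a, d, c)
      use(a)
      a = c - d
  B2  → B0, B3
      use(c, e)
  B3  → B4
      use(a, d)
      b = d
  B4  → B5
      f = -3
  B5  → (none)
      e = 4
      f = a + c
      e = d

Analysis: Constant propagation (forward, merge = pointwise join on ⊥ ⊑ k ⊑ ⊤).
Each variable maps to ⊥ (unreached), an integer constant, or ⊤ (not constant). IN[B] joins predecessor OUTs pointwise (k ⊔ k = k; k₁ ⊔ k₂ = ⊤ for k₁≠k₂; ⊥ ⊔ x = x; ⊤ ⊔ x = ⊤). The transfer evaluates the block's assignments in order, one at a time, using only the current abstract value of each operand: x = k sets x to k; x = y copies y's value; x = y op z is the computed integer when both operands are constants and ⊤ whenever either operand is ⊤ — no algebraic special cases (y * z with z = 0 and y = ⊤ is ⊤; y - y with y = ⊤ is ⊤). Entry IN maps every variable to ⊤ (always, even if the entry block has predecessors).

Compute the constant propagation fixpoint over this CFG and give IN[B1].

Answer: {a: 2, b: ⊤, c: ⊤, d: ⊤, e: ⊤, f: ⊤}

Derivation:
Fixpoint table:
  B0: | IN=(all ⊤) | OUT={a:2; rest ⊤}
  B1: | IN={a:2; rest ⊤} | OUT=(all ⊤)
  B2: | IN=(all ⊤) | OUT=(all ⊤)
  B3: | IN=(all ⊤) | OUT=(all ⊤)
  B4: | IN=(all ⊤) | OUT={f:-3; rest ⊤}
  B5: | IN={f:-3; rest ⊤} | OUT=(all ⊤)

Merge at B1: IN[B1] = OUT[B0] = {a: 2, b: ⊤, c: ⊤, d: ⊤, e: ⊤, f: ⊤}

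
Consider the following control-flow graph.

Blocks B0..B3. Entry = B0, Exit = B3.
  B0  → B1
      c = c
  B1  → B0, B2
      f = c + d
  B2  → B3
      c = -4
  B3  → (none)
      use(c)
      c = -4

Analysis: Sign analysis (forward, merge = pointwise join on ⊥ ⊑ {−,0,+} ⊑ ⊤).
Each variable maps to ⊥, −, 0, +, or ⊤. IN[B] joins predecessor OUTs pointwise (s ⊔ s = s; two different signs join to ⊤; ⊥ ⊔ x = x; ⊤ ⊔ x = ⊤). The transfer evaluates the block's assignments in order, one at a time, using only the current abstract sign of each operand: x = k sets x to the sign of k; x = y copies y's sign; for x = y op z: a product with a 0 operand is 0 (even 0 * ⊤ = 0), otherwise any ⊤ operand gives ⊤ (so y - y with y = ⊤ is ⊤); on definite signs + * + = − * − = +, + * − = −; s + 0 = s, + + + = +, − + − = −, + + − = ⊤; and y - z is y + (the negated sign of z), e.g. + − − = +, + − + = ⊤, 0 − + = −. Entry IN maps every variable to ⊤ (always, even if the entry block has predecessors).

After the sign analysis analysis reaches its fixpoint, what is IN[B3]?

Converged values:
  B0: | IN=(all ⊤) | OUT=(all ⊤)
  B1: | IN=(all ⊤) | OUT=(all ⊤)
  B2: | IN=(all ⊤) | OUT={c:-; rest ⊤}
  B3: | IN={c:-; rest ⊤} | OUT={c:-; rest ⊤}

Merge at B3: IN[B3] = OUT[B2] = {a: ⊤, b: ⊤, c: -, d: ⊤, e: ⊤, f: ⊤}

Answer: {a: ⊤, b: ⊤, c: -, d: ⊤, e: ⊤, f: ⊤}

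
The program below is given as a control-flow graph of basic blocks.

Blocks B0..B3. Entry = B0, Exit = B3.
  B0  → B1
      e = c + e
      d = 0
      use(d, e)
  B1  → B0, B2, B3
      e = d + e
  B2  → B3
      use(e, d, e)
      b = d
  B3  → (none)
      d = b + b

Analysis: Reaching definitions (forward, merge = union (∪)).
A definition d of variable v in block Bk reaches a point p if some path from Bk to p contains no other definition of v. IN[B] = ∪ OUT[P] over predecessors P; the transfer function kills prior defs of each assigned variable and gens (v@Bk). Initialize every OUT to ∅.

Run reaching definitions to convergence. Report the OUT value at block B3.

Converged values:
  B0: | IN={d@B0, e@B1} | OUT={d@B0, e@B0}
  B1: | IN={d@B0, e@B0} | OUT={d@B0, e@B1}
  B2: | IN={d@B0, e@B1} | OUT={b@B2, d@B0, e@B1}
  B3: | IN={b@B2, d@B0, e@B1} | OUT={b@B2, d@B3, e@B1}

Merge at B3: IN[B3] = OUT[B1] ⊔ OUT[B2] = {b@B2, d@B0, e@B1}
Applying B3's transfer function to that IN value gives OUT[B3] (row B3 above).

Answer: {b@B2, d@B3, e@B1}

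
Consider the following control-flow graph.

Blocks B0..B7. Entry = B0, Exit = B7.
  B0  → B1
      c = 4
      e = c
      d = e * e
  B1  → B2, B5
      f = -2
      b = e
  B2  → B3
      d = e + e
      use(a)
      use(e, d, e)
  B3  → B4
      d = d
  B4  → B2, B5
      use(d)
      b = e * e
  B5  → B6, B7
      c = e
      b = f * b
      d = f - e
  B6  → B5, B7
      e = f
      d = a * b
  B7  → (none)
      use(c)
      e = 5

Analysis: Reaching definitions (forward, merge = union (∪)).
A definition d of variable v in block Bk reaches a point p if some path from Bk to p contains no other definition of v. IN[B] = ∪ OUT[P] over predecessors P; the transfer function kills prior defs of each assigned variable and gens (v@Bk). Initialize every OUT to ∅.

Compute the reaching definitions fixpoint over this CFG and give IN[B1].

Per-block solution:
  B0: | IN={} | OUT={c@B0, d@B0, e@B0}
  B1: | IN={c@B0, d@B0, e@B0} | OUT={b@B1, c@B0, d@B0, e@B0, f@B1}
  B2: | IN={b@B1, b@B4, c@B0, d@B0, d@B3, e@B0, f@B1} | OUT={b@B1, b@B4, c@B0, d@B2, e@B0, f@B1}
  B3: | IN={b@B1, b@B4, c@B0, d@B2, e@B0, f@B1} | OUT={b@B1, b@B4, c@B0, d@B3, e@B0, f@B1}
  B4: | IN={b@B1, b@B4, c@B0, d@B3, e@B0, f@B1} | OUT={b@B4, c@B0, d@B3, e@B0, f@B1}
  B5: | IN={b@B1, b@B4, b@B5, c@B0, c@B5, d@B0, d@B3, d@B6, e@B0, e@B6, f@B1} | OUT={b@B5, c@B5, d@B5, e@B0, e@B6, f@B1}
  B6: | IN={b@B5, c@B5, d@B5, e@B0, e@B6, f@B1} | OUT={b@B5, c@B5, d@B6, e@B6, f@B1}
  B7: | IN={b@B5, c@B5, d@B5, d@B6, e@B0, e@B6, f@B1} | OUT={b@B5, c@B5, d@B5, d@B6, e@B7, f@B1}

Merge at B1: IN[B1] = OUT[B0] = {c@B0, d@B0, e@B0}

Answer: {c@B0, d@B0, e@B0}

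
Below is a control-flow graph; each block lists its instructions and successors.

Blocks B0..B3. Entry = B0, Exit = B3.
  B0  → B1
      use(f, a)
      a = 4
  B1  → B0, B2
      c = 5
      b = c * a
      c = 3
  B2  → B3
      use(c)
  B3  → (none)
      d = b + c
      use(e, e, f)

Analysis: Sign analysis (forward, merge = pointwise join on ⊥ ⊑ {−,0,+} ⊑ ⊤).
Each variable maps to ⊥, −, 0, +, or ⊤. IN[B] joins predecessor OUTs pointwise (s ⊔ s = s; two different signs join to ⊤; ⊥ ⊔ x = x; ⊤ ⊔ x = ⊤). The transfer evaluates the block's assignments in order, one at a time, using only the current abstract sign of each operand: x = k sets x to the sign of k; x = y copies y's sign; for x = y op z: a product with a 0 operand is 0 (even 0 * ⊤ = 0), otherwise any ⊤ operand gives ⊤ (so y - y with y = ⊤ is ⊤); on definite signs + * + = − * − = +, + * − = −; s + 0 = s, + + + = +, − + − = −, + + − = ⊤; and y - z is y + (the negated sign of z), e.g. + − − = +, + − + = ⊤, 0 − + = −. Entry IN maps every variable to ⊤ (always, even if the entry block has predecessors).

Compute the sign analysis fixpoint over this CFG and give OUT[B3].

Converged values:
  B0:   IN=(all ⊤)   OUT={a:+; rest ⊤}
  B1:   IN={a:+; rest ⊤}   OUT={a:+, b:+, c:+; rest ⊤}
  B2:   IN={a:+, b:+, c:+; rest ⊤}   OUT={a:+, b:+, c:+; rest ⊤}
  B3:   IN={a:+, b:+, c:+; rest ⊤}   OUT={a:+, b:+, c:+, d:+; rest ⊤}

Merge at B3: IN[B3] = OUT[B2] = {a: +, b: +, c: +, d: ⊤, e: ⊤, f: ⊤}
Applying B3's transfer function to that IN value gives OUT[B3] (row B3 above).

Answer: {a: +, b: +, c: +, d: +, e: ⊤, f: ⊤}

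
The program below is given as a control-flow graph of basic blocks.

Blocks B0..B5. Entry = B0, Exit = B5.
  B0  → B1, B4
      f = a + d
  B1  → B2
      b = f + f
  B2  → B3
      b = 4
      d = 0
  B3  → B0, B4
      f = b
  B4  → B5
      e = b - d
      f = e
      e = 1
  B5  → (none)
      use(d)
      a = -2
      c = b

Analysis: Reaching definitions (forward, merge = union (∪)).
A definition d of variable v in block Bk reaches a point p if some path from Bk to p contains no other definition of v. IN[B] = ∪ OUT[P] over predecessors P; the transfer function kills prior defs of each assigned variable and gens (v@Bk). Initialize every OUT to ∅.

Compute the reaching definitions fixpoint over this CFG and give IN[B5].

Answer: {b@B2, d@B2, e@B4, f@B4}

Trace:
Per-block solution:
  B0:   IN={b@B2, d@B2, f@B3}   OUT={b@B2, d@B2, f@B0}
  B1:   IN={b@B2, d@B2, f@B0}   OUT={b@B1, d@B2, f@B0}
  B2:   IN={b@B1, d@B2, f@B0}   OUT={b@B2, d@B2, f@B0}
  B3:   IN={b@B2, d@B2, f@B0}   OUT={b@B2, d@B2, f@B3}
  B4:   IN={b@B2, d@B2, f@B0, f@B3}   OUT={b@B2, d@B2, e@B4, f@B4}
  B5:   IN={b@B2, d@B2, e@B4, f@B4}   OUT={a@B5, b@B2, c@B5, d@B2, e@B4, f@B4}

Merge at B5: IN[B5] = OUT[B4] = {b@B2, d@B2, e@B4, f@B4}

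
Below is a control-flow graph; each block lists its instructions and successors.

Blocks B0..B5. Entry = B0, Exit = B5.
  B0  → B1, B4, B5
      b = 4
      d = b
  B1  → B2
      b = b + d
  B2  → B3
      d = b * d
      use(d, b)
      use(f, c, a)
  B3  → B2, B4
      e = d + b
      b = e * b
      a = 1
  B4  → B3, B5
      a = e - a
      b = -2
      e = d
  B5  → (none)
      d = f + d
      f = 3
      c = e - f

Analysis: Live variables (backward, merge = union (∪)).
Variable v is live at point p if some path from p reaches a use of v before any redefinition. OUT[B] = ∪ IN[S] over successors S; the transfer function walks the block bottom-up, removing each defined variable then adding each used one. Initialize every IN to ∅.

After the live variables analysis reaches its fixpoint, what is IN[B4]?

Per-block solution:
  B0:   IN={a, c, e, f}   OUT={a, b, c, d, e, f}
  B1:   IN={a, b, c, d, f}   OUT={a, b, c, d, f}
  B2:   IN={a, b, c, d, f}   OUT={b, c, d, f}
  B3:   IN={b, c, d, f}   OUT={a, b, c, d, e, f}
  B4:   IN={a, c, d, e, f}   OUT={b, c, d, e, f}
  B5:   IN={d, e, f}   OUT={}

Merge at B4: OUT[B4] = IN[B3] ⊔ IN[B5] = {b, c, d, e, f}
Applying B4's transfer function to that OUT value gives IN[B4] (row B4 above).

Answer: {a, c, d, e, f}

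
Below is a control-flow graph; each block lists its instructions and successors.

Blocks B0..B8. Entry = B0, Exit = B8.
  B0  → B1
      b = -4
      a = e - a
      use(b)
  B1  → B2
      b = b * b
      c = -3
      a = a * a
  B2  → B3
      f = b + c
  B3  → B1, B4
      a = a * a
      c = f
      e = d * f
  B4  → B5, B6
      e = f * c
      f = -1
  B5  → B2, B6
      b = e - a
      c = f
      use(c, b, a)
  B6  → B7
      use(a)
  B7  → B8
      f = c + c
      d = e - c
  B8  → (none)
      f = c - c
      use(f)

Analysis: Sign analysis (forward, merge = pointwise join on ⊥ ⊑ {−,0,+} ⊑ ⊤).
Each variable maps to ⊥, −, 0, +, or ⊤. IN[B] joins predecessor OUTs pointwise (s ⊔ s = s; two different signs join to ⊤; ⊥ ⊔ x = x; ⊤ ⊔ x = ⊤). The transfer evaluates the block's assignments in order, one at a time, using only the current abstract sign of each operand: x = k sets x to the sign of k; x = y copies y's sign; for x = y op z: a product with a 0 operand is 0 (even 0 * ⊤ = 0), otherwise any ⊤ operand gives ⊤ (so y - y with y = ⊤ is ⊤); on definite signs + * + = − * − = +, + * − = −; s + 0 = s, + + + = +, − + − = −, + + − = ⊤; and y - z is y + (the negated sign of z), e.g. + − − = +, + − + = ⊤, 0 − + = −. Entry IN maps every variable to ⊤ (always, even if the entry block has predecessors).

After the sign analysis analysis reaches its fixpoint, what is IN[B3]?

Per-block solution:
  B0:  IN=(all ⊤)  OUT={b:-; rest ⊤}
  B1:  IN=(all ⊤)  OUT={c:-; rest ⊤}
  B2:  IN={c:-; rest ⊤}  OUT={c:-; rest ⊤}
  B3:  IN={c:-; rest ⊤}  OUT=(all ⊤)
  B4:  IN=(all ⊤)  OUT={f:-; rest ⊤}
  B5:  IN={f:-; rest ⊤}  OUT={c:-, f:-; rest ⊤}
  B6:  IN={f:-; rest ⊤}  OUT={f:-; rest ⊤}
  B7:  IN={f:-; rest ⊤}  OUT=(all ⊤)
  B8:  IN=(all ⊤)  OUT=(all ⊤)

Merge at B3: IN[B3] = OUT[B2] = {a: ⊤, b: ⊤, c: -, d: ⊤, e: ⊤, f: ⊤}

Answer: {a: ⊤, b: ⊤, c: -, d: ⊤, e: ⊤, f: ⊤}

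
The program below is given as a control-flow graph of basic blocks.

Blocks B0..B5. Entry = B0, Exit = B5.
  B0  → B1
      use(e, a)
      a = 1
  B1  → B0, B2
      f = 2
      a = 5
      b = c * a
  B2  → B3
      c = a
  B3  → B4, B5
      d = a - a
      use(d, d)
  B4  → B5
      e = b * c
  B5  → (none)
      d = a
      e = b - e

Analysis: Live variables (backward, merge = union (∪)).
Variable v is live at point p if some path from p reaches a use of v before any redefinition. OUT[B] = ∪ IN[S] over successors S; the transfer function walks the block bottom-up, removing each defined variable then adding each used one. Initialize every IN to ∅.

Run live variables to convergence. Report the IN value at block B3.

Answer: {a, b, c, e}

Working:
Converged values:
  B0:  IN={a, c, e}  OUT={c, e}
  B1:  IN={c, e}  OUT={a, b, c, e}
  B2:  IN={a, b, e}  OUT={a, b, c, e}
  B3:  IN={a, b, c, e}  OUT={a, b, c, e}
  B4:  IN={a, b, c}  OUT={a, b, e}
  B5:  IN={a, b, e}  OUT={}

Merge at B3: OUT[B3] = IN[B4] ⊔ IN[B5] = {a, b, c, e}
Applying B3's transfer function to that OUT value gives IN[B3] (row B3 above).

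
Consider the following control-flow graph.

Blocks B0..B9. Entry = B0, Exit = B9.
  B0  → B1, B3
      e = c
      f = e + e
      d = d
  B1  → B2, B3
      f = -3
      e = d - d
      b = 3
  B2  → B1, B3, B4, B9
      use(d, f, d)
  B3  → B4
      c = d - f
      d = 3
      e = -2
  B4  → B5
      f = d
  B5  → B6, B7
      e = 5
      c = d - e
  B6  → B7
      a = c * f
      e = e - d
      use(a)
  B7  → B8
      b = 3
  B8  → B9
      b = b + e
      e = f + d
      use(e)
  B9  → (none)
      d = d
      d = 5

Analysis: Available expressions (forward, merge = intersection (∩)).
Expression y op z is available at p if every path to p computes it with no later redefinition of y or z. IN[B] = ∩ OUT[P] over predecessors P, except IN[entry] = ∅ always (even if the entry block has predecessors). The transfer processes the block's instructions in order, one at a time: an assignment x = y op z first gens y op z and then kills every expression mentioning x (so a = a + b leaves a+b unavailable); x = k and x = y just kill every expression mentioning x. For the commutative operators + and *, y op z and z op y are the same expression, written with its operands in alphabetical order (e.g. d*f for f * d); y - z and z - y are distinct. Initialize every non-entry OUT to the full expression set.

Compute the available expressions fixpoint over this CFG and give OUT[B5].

Answer: {d-e}

Trace:
Per-block solution:
  B0:   IN={}   OUT={e+e}
  B1:   IN={}   OUT={d-d}
  B2:   IN={d-d}   OUT={d-d}
  B3:   IN={}   OUT={}
  B4:   IN={}   OUT={}
  B5:   IN={}   OUT={d-e}
  B6:   IN={d-e}   OUT={c*f}
  B7:   IN={}   OUT={}
  B8:   IN={}   OUT={d+f}
  B9:   IN={}   OUT={}

Merge at B5: IN[B5] = OUT[B4] = {}
Applying B5's transfer function to that IN value gives OUT[B5] (row B5 above).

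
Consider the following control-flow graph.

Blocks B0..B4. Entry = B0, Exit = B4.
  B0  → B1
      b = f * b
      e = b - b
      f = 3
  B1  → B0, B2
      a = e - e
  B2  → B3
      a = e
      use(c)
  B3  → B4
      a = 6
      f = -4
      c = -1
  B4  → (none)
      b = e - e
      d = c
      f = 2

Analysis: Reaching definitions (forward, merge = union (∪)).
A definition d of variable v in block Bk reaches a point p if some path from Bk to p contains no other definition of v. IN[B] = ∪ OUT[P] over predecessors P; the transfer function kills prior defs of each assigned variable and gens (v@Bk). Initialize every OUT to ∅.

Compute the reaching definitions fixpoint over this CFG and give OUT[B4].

Converged values:
  B0: | IN={a@B1, b@B0, e@B0, f@B0} | OUT={a@B1, b@B0, e@B0, f@B0}
  B1: | IN={a@B1, b@B0, e@B0, f@B0} | OUT={a@B1, b@B0, e@B0, f@B0}
  B2: | IN={a@B1, b@B0, e@B0, f@B0} | OUT={a@B2, b@B0, e@B0, f@B0}
  B3: | IN={a@B2, b@B0, e@B0, f@B0} | OUT={a@B3, b@B0, c@B3, e@B0, f@B3}
  B4: | IN={a@B3, b@B0, c@B3, e@B0, f@B3} | OUT={a@B3, b@B4, c@B3, d@B4, e@B0, f@B4}

Merge at B4: IN[B4] = OUT[B3] = {a@B3, b@B0, c@B3, e@B0, f@B3}
Applying B4's transfer function to that IN value gives OUT[B4] (row B4 above).

Answer: {a@B3, b@B4, c@B3, d@B4, e@B0, f@B4}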